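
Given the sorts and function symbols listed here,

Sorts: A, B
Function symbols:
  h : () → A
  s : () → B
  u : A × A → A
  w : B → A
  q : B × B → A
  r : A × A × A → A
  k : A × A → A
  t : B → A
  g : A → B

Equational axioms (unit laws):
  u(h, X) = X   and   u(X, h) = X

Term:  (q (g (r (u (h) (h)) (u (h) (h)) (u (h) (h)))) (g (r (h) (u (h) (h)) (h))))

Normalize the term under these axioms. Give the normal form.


1. (q (g (r (u (h) (h)) (u (h) (h)) (u (h) (h)))) (g (r (h) (u (h) (h)) (h))))  →  (q (g (r (h) (u (h) (h)) (u (h) (h)))) (g (r (h) (u (h) (h)) (h))))
2. (q (g (r (h) (u (h) (h)) (u (h) (h)))) (g (r (h) (u (h) (h)) (h))))  →  (q (g (r (h) (h) (u (h) (h)))) (g (r (h) (u (h) (h)) (h))))
3. (q (g (r (h) (h) (u (h) (h)))) (g (r (h) (u (h) (h)) (h))))  →  (q (g (r (h) (h) (h))) (g (r (h) (u (h) (h)) (h))))
4. (q (g (r (h) (h) (h))) (g (r (h) (u (h) (h)) (h))))  →  (q (g (r (h) (h) (h))) (g (r (h) (h) (h))))

normal form = (q (g (r (h) (h) (h))) (g (r (h) (h) (h))))


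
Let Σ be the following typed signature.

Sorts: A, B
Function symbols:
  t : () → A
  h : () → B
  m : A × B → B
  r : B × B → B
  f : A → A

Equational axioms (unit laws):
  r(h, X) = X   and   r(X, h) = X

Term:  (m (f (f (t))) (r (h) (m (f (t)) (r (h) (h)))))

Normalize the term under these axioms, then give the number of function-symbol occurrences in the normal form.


size = 8

1. (m (f (f (t))) (r (h) (m (f (t)) (r (h) (h)))))  →  (m (f (f (t))) (m (f (t)) (r (h) (h))))
2. (m (f (f (t))) (m (f (t)) (r (h) (h))))  →  (m (f (f (t))) (m (f (t)) (h)))
normal form: (m (f (f (t))) (m (f (t)) (h)))


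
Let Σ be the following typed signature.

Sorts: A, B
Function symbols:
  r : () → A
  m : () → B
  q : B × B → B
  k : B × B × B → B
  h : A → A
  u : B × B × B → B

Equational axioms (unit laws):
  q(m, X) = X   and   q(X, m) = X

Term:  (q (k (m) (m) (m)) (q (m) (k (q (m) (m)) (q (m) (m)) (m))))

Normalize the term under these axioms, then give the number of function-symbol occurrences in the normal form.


1. (q (k (m) (m) (m)) (q (m) (k (q (m) (m)) (q (m) (m)) (m))))  →  (q (k (m) (m) (m)) (k (q (m) (m)) (q (m) (m)) (m)))
2. (q (k (m) (m) (m)) (k (q (m) (m)) (q (m) (m)) (m)))  →  (q (k (m) (m) (m)) (k (m) (q (m) (m)) (m)))
3. (q (k (m) (m) (m)) (k (m) (q (m) (m)) (m)))  →  (q (k (m) (m) (m)) (k (m) (m) (m)))
normal form: (q (k (m) (m) (m)) (k (m) (m) (m)))

size = 9


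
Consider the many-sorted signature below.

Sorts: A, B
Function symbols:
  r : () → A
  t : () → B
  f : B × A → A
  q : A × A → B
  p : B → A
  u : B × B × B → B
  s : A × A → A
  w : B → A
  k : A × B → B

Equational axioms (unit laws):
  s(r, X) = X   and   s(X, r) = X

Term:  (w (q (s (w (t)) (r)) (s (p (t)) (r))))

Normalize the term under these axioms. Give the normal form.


normal form = (w (q (w (t)) (p (t))))

1. (w (q (s (w (t)) (r)) (s (p (t)) (r))))  →  (w (q (w (t)) (s (p (t)) (r))))
2. (w (q (w (t)) (s (p (t)) (r))))  →  (w (q (w (t)) (p (t))))


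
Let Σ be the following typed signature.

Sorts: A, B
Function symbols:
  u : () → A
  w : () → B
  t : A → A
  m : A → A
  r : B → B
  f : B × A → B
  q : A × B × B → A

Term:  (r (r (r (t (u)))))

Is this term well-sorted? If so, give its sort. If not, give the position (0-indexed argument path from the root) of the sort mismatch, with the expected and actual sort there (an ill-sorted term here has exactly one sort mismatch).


ill-sorted at position [0, 0, 0]: expected B, got A

        (u) : A
      (t (u)) : A
    (r (t (u))) : ✗ arg 0 at [0, 0, 0] has sort A, expected B


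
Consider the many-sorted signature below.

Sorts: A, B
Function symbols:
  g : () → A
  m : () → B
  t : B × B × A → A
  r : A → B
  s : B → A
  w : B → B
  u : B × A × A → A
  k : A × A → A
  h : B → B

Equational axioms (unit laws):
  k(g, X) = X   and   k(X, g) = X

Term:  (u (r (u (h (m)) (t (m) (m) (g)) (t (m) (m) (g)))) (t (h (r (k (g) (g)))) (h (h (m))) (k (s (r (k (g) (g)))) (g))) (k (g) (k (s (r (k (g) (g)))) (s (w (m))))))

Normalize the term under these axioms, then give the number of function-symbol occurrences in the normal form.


size = 30

1. (u (r (u (h (m)) (t (m) (m) (g)) (t (m) (m) (g)))) (t (h (r (k (g) (g)))) (h (h (m))) (k (s (r (k (g) (g)))) (g))) (k (g) (k (s (r (k (g) (g)))) (s (w (m))))))  →  (u (r (u (h (m)) (t (m) (m) (g)) (t (m) (m) (g)))) (t (h (r (g))) (h (h (m))) (k (s (r (k (g) (g)))) (g))) (k (g) (k (s (r (k (g) (g)))) (s (w (m))))))
2. (u (r (u (h (m)) (t (m) (m) (g)) (t (m) (m) (g)))) (t (h (r (g))) (h (h (m))) (k (s (r (k (g) (g)))) (g))) (k (g) (k (s (r (k (g) (g)))) (s (w (m))))))  →  (u (r (u (h (m)) (t (m) (m) (g)) (t (m) (m) (g)))) (t (h (r (g))) (h (h (m))) (s (r (k (g) (g))))) (k (g) (k (s (r (k (g) (g)))) (s (w (m))))))
3. (u (r (u (h (m)) (t (m) (m) (g)) (t (m) (m) (g)))) (t (h (r (g))) (h (h (m))) (s (r (k (g) (g))))) (k (g) (k (s (r (k (g) (g)))) (s (w (m))))))  →  (u (r (u (h (m)) (t (m) (m) (g)) (t (m) (m) (g)))) (t (h (r (g))) (h (h (m))) (s (r (g)))) (k (g) (k (s (r (k (g) (g)))) (s (w (m))))))
4. (u (r (u (h (m)) (t (m) (m) (g)) (t (m) (m) (g)))) (t (h (r (g))) (h (h (m))) (s (r (g)))) (k (g) (k (s (r (k (g) (g)))) (s (w (m))))))  →  (u (r (u (h (m)) (t (m) (m) (g)) (t (m) (m) (g)))) (t (h (r (g))) (h (h (m))) (s (r (g)))) (k (s (r (k (g) (g)))) (s (w (m)))))
5. (u (r (u (h (m)) (t (m) (m) (g)) (t (m) (m) (g)))) (t (h (r (g))) (h (h (m))) (s (r (g)))) (k (s (r (k (g) (g)))) (s (w (m)))))  →  (u (r (u (h (m)) (t (m) (m) (g)) (t (m) (m) (g)))) (t (h (r (g))) (h (h (m))) (s (r (g)))) (k (s (r (g))) (s (w (m)))))
normal form: (u (r (u (h (m)) (t (m) (m) (g)) (t (m) (m) (g)))) (t (h (r (g))) (h (h (m))) (s (r (g)))) (k (s (r (g))) (s (w (m)))))


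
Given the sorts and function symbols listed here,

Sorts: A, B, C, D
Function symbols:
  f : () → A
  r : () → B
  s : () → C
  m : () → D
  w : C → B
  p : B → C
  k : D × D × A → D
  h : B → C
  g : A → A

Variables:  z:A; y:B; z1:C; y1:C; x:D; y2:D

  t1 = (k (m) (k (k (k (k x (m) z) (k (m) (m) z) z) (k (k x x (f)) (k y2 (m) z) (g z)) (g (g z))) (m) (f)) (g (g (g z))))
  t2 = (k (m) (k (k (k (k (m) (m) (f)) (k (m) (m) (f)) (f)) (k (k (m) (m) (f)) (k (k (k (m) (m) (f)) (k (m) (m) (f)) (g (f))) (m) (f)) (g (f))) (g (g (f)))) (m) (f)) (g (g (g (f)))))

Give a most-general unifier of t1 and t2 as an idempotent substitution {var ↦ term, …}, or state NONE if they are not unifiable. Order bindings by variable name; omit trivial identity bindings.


{x ↦ (m), y2 ↦ (k (k (m) (m) (f)) (k (m) (m) (f)) (g (f))), z ↦ (f)}


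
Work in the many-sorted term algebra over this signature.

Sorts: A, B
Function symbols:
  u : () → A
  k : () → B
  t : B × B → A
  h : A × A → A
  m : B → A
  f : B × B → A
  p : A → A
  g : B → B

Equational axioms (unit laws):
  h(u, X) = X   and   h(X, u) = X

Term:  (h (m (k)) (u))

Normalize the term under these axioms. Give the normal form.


normal form = (m (k))

1. (h (m (k)) (u))  →  (m (k))


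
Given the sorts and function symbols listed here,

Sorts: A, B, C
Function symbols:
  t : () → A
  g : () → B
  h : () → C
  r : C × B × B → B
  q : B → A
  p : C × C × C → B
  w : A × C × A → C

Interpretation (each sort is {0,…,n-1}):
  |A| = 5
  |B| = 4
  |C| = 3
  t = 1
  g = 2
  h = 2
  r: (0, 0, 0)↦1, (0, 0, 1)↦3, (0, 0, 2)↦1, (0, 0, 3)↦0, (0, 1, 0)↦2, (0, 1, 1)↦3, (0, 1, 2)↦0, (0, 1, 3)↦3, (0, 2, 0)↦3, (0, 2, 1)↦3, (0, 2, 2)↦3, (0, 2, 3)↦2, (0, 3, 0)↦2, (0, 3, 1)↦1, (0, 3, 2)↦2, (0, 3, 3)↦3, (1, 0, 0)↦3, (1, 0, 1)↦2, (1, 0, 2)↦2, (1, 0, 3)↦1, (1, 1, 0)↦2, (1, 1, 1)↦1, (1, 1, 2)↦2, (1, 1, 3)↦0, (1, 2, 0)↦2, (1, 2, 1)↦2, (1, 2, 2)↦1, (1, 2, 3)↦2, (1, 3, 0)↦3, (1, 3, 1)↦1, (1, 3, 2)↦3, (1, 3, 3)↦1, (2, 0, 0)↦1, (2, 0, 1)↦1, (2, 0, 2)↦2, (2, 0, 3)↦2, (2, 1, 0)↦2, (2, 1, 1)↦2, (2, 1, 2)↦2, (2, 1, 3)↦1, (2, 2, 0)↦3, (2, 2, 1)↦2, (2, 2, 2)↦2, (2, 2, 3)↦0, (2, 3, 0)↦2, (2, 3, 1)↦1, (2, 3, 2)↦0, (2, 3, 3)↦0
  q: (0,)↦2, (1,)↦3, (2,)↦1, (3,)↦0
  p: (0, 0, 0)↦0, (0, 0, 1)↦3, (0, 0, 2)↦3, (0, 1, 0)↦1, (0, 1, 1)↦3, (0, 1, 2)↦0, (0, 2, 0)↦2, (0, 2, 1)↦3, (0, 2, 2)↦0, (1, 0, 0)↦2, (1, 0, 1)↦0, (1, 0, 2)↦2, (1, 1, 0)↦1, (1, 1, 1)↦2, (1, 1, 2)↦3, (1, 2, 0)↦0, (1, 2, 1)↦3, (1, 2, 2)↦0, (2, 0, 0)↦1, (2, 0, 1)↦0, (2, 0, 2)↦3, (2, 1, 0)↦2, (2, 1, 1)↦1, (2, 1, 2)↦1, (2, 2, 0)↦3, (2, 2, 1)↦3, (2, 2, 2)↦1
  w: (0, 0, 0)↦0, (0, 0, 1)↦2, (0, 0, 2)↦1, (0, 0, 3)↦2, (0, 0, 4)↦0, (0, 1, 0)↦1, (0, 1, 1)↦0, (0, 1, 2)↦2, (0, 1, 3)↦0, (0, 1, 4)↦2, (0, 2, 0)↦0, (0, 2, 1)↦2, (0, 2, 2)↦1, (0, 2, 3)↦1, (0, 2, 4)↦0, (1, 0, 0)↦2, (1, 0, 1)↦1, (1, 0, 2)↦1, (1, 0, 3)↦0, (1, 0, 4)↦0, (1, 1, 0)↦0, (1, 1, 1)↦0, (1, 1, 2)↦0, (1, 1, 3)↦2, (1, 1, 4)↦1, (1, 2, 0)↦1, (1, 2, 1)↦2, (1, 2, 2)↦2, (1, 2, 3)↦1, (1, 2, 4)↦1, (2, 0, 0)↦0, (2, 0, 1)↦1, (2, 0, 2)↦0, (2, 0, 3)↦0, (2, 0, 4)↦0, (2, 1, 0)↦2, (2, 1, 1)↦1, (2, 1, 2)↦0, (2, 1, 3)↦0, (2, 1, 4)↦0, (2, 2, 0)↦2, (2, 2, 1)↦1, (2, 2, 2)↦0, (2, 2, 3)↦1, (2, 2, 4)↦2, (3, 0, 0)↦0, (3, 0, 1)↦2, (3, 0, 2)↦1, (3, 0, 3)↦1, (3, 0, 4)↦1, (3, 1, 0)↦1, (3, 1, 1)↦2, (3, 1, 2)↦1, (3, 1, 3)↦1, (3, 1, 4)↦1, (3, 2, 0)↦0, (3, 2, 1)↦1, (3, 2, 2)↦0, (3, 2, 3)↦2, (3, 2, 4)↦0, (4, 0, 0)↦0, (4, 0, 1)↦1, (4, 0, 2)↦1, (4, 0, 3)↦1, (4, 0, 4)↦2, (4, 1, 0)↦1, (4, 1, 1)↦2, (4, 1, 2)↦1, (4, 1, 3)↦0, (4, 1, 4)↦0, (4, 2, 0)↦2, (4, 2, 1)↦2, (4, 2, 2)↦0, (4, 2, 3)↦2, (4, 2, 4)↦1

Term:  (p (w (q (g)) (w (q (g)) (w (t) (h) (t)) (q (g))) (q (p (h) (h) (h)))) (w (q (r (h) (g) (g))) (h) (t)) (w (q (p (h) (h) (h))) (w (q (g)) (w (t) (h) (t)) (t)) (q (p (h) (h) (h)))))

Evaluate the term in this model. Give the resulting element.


  g = 2
  (q (g)) = q(2,) = 1
  g = 2
  (q (g)) = q(2,) = 1
  t = 1
  h = 2
  t = 1
  (w (t) (h) (t)) = w(1, 2, 1) = 2
  g = 2
  (q (g)) = q(2,) = 1
  (w (q (g)) (w (t) (h) (t)) (q (g))) = w(1, 2, 1) = 2
  h = 2
  h = 2
  h = 2
  (p (h) (h) (h)) = p(2, 2, 2) = 1
  (q (p (h) (h) (h))) = q(1,) = 3
  (w (q (g)) (w (q (g)) (w (t) (h) (t)) (q (g))) (q (p (h) (h) (h)))) = w(1, 2, 3) = 1
  h = 2
  g = 2
  g = 2
  (r (h) (g) (g)) = r(2, 2, 2) = 2
  (q (r (h) (g) (g))) = q(2,) = 1
  h = 2
  t = 1
  (w (q (r (h) (g) (g))) (h) (t)) = w(1, 2, 1) = 2
  h = 2
  h = 2
  h = 2
  (p (h) (h) (h)) = p(2, 2, 2) = 1
  (q (p (h) (h) (h))) = q(1,) = 3
  g = 2
  (q (g)) = q(2,) = 1
  t = 1
  h = 2
  t = 1
  (w (t) (h) (t)) = w(1, 2, 1) = 2
  t = 1
  (w (q (g)) (w (t) (h) (t)) (t)) = w(1, 2, 1) = 2
  h = 2
  h = 2
  h = 2
  (p (h) (h) (h)) = p(2, 2, 2) = 1
  (q (p (h) (h) (h))) = q(1,) = 3
  (w (q (p (h) (h) (h))) (w (q (g)) (w (t) (h) (t)) (t)) (q (p (h) (h) (h)))) = w(3, 2, 3) = 2
  (p (w (q (g)) (w (q (g)) (w (t) (h) (t)) (q (g))) (q (p (h) (h) (h)))) (w (q (r (h) (g) (g))) (h) (t)) (w (q (p (h) (h) (h))) (w (q (g)) (w (t) (h) (t)) (t)) (q (p (h) (h) (h))))) = p(1, 2, 2) = 0

value = 0


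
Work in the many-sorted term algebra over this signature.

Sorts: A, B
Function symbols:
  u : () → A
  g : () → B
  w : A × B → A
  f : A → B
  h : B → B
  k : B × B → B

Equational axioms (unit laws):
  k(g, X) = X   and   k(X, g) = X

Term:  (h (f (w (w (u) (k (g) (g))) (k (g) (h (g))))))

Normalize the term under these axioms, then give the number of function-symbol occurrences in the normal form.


size = 8

1. (h (f (w (w (u) (k (g) (g))) (k (g) (h (g))))))  →  (h (f (w (w (u) (g)) (k (g) (h (g))))))
2. (h (f (w (w (u) (g)) (k (g) (h (g))))))  →  (h (f (w (w (u) (g)) (h (g)))))
normal form: (h (f (w (w (u) (g)) (h (g)))))


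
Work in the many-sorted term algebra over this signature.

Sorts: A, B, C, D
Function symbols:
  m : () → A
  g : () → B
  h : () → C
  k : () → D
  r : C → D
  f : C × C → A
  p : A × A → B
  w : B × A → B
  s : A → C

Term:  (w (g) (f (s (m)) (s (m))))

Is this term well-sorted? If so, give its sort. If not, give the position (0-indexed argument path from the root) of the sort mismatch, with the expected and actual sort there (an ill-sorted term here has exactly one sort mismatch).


well-sorted; sort = B

  (g) : B
      (m) : A
    (s (m)) : C
      (m) : A
    (s (m)) : C
  (f (s (m)) (s (m))) : A
(w (g) (f (s (m)) (s (m)))) : B


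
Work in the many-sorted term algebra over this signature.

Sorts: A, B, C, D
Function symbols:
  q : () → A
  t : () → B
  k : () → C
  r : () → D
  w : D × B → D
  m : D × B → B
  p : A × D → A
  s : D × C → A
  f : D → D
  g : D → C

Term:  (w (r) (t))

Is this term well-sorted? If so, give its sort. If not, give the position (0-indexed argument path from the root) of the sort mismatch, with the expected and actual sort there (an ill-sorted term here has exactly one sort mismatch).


well-sorted; sort = D

  (r) : D
  (t) : B
(w (r) (t)) : D


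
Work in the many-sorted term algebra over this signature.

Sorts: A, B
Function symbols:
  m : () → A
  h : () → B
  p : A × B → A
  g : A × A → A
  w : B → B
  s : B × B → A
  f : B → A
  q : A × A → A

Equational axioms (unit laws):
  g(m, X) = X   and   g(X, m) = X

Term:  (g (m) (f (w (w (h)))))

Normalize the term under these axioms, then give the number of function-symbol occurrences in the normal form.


size = 4

1. (g (m) (f (w (w (h)))))  →  (f (w (w (h))))
normal form: (f (w (w (h))))


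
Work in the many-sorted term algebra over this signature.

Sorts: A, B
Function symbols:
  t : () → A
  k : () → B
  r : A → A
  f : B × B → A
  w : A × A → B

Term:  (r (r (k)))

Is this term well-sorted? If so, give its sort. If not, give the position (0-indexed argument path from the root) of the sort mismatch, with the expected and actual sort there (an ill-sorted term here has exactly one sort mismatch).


    (k) : B
  (r (k)) : ✗ arg 0 at [0, 0] has sort B, expected A

ill-sorted at position [0, 0]: expected A, got B


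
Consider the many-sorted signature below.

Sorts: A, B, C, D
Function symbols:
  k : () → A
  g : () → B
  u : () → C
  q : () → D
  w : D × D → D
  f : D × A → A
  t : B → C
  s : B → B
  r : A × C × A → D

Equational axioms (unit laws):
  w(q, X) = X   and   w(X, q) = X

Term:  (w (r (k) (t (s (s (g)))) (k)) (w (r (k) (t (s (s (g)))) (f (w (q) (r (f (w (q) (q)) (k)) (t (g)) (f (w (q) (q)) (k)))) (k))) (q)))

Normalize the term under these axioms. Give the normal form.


normal form = (w (r (k) (t (s (s (g)))) (k)) (r (k) (t (s (s (g)))) (f (r (f (q) (k)) (t (g)) (f (q) (k))) (k))))

1. (w (r (k) (t (s (s (g)))) (k)) (w (r (k) (t (s (s (g)))) (f (w (q) (r (f (w (q) (q)) (k)) (t (g)) (f (w (q) (q)) (k)))) (k))) (q)))  →  (w (r (k) (t (s (s (g)))) (k)) (r (k) (t (s (s (g)))) (f (w (q) (r (f (w (q) (q)) (k)) (t (g)) (f (w (q) (q)) (k)))) (k))))
2. (w (r (k) (t (s (s (g)))) (k)) (r (k) (t (s (s (g)))) (f (w (q) (r (f (w (q) (q)) (k)) (t (g)) (f (w (q) (q)) (k)))) (k))))  →  (w (r (k) (t (s (s (g)))) (k)) (r (k) (t (s (s (g)))) (f (r (f (w (q) (q)) (k)) (t (g)) (f (w (q) (q)) (k))) (k))))
3. (w (r (k) (t (s (s (g)))) (k)) (r (k) (t (s (s (g)))) (f (r (f (w (q) (q)) (k)) (t (g)) (f (w (q) (q)) (k))) (k))))  →  (w (r (k) (t (s (s (g)))) (k)) (r (k) (t (s (s (g)))) (f (r (f (q) (k)) (t (g)) (f (w (q) (q)) (k))) (k))))
4. (w (r (k) (t (s (s (g)))) (k)) (r (k) (t (s (s (g)))) (f (r (f (q) (k)) (t (g)) (f (w (q) (q)) (k))) (k))))  →  (w (r (k) (t (s (s (g)))) (k)) (r (k) (t (s (s (g)))) (f (r (f (q) (k)) (t (g)) (f (q) (k))) (k))))


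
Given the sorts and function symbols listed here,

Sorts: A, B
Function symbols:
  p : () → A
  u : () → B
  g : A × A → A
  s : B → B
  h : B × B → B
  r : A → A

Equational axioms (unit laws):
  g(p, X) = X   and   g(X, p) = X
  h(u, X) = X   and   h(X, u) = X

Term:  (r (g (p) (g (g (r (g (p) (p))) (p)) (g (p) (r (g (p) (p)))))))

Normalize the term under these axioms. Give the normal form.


normal form = (r (g (r (p)) (r (p))))

1. (r (g (p) (g (g (r (g (p) (p))) (p)) (g (p) (r (g (p) (p)))))))  →  (r (g (g (r (g (p) (p))) (p)) (g (p) (r (g (p) (p))))))
2. (r (g (g (r (g (p) (p))) (p)) (g (p) (r (g (p) (p))))))  →  (r (g (r (g (p) (p))) (g (p) (r (g (p) (p))))))
3. (r (g (r (g (p) (p))) (g (p) (r (g (p) (p))))))  →  (r (g (r (p)) (g (p) (r (g (p) (p))))))
4. (r (g (r (p)) (g (p) (r (g (p) (p))))))  →  (r (g (r (p)) (r (g (p) (p)))))
5. (r (g (r (p)) (r (g (p) (p)))))  →  (r (g (r (p)) (r (p))))


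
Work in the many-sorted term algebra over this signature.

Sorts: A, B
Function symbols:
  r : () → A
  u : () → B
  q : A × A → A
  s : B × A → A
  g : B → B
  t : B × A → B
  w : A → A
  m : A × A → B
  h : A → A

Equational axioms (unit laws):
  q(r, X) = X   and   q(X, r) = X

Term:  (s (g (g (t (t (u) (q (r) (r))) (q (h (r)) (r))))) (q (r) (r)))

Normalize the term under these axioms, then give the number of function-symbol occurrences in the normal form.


1. (s (g (g (t (t (u) (q (r) (r))) (q (h (r)) (r))))) (q (r) (r)))  →  (s (g (g (t (t (u) (r)) (q (h (r)) (r))))) (q (r) (r)))
2. (s (g (g (t (t (u) (r)) (q (h (r)) (r))))) (q (r) (r)))  →  (s (g (g (t (t (u) (r)) (h (r))))) (q (r) (r)))
3. (s (g (g (t (t (u) (r)) (h (r))))) (q (r) (r)))  →  (s (g (g (t (t (u) (r)) (h (r))))) (r))
normal form: (s (g (g (t (t (u) (r)) (h (r))))) (r))

size = 10


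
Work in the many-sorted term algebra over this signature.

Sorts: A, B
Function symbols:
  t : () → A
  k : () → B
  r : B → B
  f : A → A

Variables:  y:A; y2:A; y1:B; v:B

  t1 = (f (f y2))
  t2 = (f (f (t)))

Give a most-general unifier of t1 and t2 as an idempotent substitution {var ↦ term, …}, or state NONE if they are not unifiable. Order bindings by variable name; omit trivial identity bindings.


{y2 ↦ (t)}


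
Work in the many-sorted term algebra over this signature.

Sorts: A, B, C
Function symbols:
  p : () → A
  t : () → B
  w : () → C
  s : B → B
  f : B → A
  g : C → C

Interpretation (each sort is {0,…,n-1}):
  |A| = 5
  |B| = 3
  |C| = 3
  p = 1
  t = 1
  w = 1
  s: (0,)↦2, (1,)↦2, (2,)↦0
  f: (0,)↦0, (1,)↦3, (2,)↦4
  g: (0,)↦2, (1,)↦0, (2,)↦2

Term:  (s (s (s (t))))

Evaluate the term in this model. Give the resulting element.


value = 2

  t = 1
  (s (t)) = s(1,) = 2
  (s (s (t))) = s(2,) = 0
  (s (s (s (t)))) = s(0,) = 2


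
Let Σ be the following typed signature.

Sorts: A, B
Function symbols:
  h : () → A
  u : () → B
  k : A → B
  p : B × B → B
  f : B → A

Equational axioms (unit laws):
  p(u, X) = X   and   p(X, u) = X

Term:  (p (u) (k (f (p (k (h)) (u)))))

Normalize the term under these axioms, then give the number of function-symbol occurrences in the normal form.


1. (p (u) (k (f (p (k (h)) (u)))))  →  (k (f (p (k (h)) (u))))
2. (k (f (p (k (h)) (u))))  →  (k (f (k (h))))
normal form: (k (f (k (h))))

size = 4


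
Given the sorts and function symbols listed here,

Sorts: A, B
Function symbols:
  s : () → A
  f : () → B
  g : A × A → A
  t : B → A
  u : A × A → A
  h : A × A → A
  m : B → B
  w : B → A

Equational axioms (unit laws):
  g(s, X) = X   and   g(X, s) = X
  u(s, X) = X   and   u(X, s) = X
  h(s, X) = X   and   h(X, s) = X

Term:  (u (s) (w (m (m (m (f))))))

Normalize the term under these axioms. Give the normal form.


1. (u (s) (w (m (m (m (f))))))  →  (w (m (m (m (f)))))

normal form = (w (m (m (m (f)))))


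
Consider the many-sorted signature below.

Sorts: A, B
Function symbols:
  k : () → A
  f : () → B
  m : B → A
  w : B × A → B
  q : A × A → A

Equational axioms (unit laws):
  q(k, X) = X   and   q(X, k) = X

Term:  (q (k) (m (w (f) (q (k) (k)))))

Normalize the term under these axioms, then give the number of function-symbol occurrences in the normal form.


size = 4

1. (q (k) (m (w (f) (q (k) (k)))))  →  (m (w (f) (q (k) (k))))
2. (m (w (f) (q (k) (k))))  →  (m (w (f) (k)))
normal form: (m (w (f) (k)))


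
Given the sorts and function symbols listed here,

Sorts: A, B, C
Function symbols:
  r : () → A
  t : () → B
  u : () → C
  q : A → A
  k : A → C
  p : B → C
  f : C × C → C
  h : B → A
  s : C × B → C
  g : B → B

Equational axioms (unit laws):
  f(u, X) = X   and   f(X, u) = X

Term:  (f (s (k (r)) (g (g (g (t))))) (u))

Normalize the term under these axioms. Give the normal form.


1. (f (s (k (r)) (g (g (g (t))))) (u))  →  (s (k (r)) (g (g (g (t)))))

normal form = (s (k (r)) (g (g (g (t)))))


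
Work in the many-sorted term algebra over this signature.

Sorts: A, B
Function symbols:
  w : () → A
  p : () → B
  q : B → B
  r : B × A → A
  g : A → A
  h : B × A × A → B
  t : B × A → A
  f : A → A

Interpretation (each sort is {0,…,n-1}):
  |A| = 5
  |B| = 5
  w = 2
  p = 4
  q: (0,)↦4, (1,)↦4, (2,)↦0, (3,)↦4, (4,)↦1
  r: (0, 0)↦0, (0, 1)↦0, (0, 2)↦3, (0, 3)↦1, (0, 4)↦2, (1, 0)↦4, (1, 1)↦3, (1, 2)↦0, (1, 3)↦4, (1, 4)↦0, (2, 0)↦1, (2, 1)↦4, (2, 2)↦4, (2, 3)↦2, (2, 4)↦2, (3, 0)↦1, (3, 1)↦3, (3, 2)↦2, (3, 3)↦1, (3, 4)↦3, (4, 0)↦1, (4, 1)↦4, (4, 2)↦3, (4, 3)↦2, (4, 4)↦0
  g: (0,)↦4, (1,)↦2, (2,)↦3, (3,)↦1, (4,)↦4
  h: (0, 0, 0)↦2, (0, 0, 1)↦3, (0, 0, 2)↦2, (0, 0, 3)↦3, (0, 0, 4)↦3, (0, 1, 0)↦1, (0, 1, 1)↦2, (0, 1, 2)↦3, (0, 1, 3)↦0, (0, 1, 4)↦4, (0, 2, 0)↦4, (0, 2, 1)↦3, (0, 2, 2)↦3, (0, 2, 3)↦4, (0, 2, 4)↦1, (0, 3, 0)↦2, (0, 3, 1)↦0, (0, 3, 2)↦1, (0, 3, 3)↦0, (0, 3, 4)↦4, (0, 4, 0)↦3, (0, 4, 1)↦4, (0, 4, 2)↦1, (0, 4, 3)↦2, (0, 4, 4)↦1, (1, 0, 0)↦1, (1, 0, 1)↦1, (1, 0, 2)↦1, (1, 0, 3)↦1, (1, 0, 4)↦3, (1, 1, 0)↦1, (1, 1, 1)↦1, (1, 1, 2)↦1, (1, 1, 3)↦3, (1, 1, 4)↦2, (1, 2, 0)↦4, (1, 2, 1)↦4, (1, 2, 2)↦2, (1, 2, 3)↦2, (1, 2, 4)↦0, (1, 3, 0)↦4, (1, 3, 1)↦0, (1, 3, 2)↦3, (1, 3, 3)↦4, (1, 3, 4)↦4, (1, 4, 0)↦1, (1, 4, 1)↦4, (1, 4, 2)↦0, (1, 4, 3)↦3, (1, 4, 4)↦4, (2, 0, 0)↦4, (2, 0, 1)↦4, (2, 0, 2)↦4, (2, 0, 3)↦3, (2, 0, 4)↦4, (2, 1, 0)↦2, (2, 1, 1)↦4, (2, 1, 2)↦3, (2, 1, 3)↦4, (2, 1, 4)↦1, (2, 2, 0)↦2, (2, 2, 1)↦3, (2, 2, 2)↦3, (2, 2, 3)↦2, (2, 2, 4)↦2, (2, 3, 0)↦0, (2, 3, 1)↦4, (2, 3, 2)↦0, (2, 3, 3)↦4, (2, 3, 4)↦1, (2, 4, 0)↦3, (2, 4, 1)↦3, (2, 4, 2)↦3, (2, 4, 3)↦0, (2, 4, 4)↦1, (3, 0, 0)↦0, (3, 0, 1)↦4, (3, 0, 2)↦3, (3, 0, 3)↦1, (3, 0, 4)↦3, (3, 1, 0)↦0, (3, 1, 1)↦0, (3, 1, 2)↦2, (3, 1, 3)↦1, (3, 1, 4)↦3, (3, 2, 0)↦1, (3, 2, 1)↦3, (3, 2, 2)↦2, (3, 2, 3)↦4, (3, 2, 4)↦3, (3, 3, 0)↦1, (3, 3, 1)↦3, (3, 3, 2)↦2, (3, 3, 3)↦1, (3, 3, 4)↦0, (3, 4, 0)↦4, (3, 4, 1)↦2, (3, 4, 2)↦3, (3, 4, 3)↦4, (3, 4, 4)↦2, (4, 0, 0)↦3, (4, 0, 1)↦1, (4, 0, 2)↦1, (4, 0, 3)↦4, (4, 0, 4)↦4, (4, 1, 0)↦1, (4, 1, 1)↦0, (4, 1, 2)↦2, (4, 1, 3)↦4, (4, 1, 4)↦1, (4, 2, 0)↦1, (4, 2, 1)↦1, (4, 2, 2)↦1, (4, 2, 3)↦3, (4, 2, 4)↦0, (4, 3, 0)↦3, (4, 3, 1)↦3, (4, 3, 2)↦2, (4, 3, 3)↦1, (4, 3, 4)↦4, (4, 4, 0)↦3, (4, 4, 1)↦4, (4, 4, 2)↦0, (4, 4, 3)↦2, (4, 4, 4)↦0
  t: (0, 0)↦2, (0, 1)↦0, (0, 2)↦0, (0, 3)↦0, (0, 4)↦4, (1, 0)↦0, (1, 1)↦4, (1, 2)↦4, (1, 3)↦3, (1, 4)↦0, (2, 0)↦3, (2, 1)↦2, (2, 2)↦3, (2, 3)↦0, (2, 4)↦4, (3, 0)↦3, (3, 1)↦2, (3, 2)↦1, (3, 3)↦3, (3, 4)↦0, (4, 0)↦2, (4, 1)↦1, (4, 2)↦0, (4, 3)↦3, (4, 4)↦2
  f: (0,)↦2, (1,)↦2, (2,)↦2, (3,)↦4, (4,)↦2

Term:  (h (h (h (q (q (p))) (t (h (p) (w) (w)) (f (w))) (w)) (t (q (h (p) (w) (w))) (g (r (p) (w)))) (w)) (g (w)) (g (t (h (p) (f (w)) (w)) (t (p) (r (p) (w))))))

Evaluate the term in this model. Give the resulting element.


  p = 4
  (q (p)) = q(4,) = 1
  (q (q (p))) = q(1,) = 4
  p = 4
  w = 2
  w = 2
  (h (p) (w) (w)) = h(4, 2, 2) = 1
  w = 2
  (f (w)) = f(2,) = 2
  (t (h (p) (w) (w)) (f (w))) = t(1, 2) = 4
  w = 2
  (h (q (q (p))) (t (h (p) (w) (w)) (f (w))) (w)) = h(4, 4, 2) = 0
  p = 4
  w = 2
  w = 2
  (h (p) (w) (w)) = h(4, 2, 2) = 1
  (q (h (p) (w) (w))) = q(1,) = 4
  p = 4
  w = 2
  (r (p) (w)) = r(4, 2) = 3
  (g (r (p) (w))) = g(3,) = 1
  (t (q (h (p) (w) (w))) (g (r (p) (w)))) = t(4, 1) = 1
  w = 2
  (h (h (q (q (p))) (t (h (p) (w) (w)) (f (w))) (w)) (t (q (h (p) (w) (w))) (g (r (p) (w)))) (w)) = h(0, 1, 2) = 3
  w = 2
  (g (w)) = g(2,) = 3
  p = 4
  w = 2
  (f (w)) = f(2,) = 2
  w = 2
  (h (p) (f (w)) (w)) = h(4, 2, 2) = 1
  p = 4
  p = 4
  w = 2
  (r (p) (w)) = r(4, 2) = 3
  (t (p) (r (p) (w))) = t(4, 3) = 3
  (t (h (p) (f (w)) (w)) (t (p) (r (p) (w)))) = t(1, 3) = 3
  (g (t (h (p) (f (w)) (w)) (t (p) (r (p) (w))))) = g(3,) = 1
  (h (h (h (q (q (p))) (t (h (p) (w) (w)) (f (w))) (w)) (t (q (h (p) (w) (w))) (g (r (p) (w)))) (w)) (g (w)) (g (t (h (p) (f (w)) (w)) (t (p) (r (p) (w)))))) = h(3, 3, 1) = 3

value = 3


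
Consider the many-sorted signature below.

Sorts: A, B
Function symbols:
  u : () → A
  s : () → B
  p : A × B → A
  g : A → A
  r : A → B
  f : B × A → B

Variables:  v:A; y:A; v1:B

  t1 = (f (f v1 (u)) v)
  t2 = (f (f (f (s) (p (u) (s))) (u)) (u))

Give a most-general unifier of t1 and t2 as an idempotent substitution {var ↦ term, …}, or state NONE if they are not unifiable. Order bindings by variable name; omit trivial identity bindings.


{v ↦ (u), v1 ↦ (f (s) (p (u) (s)))}


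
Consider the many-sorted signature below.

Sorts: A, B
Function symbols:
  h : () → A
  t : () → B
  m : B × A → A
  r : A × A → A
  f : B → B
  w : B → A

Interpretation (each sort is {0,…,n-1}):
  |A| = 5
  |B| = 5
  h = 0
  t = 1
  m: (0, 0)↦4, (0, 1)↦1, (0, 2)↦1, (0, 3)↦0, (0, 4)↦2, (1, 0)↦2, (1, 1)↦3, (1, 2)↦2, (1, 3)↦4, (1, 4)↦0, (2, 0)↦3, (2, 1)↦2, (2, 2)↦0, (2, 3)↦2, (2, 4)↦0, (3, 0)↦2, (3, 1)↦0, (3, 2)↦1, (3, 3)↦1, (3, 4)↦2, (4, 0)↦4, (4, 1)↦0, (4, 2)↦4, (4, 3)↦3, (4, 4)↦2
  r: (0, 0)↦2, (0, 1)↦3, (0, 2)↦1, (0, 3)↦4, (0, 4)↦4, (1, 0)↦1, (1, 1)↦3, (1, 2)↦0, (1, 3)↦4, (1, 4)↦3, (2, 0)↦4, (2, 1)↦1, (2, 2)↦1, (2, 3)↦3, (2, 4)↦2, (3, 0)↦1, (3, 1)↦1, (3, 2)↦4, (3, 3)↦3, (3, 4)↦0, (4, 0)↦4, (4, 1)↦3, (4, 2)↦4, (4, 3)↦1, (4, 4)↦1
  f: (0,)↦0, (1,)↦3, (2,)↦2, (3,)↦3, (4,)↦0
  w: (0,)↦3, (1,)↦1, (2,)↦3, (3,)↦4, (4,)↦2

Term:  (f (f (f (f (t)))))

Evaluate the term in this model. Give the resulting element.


  t = 1
  (f (t)) = f(1,) = 3
  (f (f (t))) = f(3,) = 3
  (f (f (f (t)))) = f(3,) = 3
  (f (f (f (f (t))))) = f(3,) = 3

value = 3


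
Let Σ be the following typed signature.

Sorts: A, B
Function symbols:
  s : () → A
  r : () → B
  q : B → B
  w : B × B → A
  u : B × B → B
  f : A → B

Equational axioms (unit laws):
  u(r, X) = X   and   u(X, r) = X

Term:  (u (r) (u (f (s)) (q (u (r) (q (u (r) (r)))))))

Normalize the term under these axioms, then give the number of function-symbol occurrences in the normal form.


size = 6

1. (u (r) (u (f (s)) (q (u (r) (q (u (r) (r)))))))  →  (u (f (s)) (q (u (r) (q (u (r) (r))))))
2. (u (f (s)) (q (u (r) (q (u (r) (r))))))  →  (u (f (s)) (q (q (u (r) (r)))))
3. (u (f (s)) (q (q (u (r) (r)))))  →  (u (f (s)) (q (q (r))))
normal form: (u (f (s)) (q (q (r))))


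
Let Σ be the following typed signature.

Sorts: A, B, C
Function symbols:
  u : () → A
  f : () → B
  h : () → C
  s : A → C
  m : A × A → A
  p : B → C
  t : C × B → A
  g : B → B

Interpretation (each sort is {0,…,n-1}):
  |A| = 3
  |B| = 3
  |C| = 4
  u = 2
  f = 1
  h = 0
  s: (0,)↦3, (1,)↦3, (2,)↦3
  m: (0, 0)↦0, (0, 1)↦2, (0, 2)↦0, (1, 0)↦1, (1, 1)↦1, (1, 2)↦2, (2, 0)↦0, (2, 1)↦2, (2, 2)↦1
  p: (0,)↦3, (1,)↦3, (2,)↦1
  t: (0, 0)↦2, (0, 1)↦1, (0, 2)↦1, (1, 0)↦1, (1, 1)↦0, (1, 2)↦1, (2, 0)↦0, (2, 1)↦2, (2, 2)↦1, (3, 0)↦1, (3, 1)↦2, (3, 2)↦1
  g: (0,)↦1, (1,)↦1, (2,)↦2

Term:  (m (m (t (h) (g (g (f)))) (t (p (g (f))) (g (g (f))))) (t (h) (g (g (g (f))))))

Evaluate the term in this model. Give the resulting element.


value = 2

  h = 0
  f = 1
  (g (f)) = g(1,) = 1
  (g (g (f))) = g(1,) = 1
  (t (h) (g (g (f)))) = t(0, 1) = 1
  f = 1
  (g (f)) = g(1,) = 1
  (p (g (f))) = p(1,) = 3
  f = 1
  (g (f)) = g(1,) = 1
  (g (g (f))) = g(1,) = 1
  (t (p (g (f))) (g (g (f)))) = t(3, 1) = 2
  (m (t (h) (g (g (f)))) (t (p (g (f))) (g (g (f))))) = m(1, 2) = 2
  h = 0
  f = 1
  (g (f)) = g(1,) = 1
  (g (g (f))) = g(1,) = 1
  (g (g (g (f)))) = g(1,) = 1
  (t (h) (g (g (g (f))))) = t(0, 1) = 1
  (m (m (t (h) (g (g (f)))) (t (p (g (f))) (g (g (f))))) (t (h) (g (g (g (f)))))) = m(2, 1) = 2


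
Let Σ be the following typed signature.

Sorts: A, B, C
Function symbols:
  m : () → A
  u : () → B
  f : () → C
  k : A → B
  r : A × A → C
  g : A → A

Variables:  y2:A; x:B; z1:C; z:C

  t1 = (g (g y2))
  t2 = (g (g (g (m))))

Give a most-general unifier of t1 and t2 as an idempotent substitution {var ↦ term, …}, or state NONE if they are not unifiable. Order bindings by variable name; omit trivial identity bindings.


{y2 ↦ (g (m))}


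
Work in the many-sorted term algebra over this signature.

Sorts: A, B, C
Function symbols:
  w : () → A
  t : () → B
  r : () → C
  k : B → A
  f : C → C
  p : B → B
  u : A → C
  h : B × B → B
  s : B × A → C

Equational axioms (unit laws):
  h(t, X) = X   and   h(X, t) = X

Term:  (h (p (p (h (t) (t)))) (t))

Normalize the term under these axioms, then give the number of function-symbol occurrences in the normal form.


1. (h (p (p (h (t) (t)))) (t))  →  (p (p (h (t) (t))))
2. (p (p (h (t) (t))))  →  (p (p (t)))
normal form: (p (p (t)))

size = 3


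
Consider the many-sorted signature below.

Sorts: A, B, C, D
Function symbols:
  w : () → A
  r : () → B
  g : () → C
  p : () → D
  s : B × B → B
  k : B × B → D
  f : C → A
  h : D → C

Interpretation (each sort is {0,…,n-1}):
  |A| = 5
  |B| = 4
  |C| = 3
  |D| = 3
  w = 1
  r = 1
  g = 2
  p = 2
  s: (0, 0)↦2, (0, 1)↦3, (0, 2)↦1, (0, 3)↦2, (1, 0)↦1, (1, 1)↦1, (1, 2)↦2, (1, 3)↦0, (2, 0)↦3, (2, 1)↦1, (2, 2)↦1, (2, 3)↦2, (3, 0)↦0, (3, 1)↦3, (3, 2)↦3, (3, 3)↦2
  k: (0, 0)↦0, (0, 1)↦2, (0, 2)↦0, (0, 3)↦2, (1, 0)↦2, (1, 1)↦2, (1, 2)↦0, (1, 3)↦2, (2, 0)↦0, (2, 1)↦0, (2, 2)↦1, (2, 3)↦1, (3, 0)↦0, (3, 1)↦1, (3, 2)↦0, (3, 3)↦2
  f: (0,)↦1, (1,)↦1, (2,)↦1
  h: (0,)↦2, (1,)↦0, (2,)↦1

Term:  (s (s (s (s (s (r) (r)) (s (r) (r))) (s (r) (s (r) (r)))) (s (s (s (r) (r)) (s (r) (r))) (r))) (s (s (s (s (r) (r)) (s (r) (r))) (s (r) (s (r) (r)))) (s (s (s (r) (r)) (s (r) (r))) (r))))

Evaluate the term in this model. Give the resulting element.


  r = 1
  r = 1
  (s (r) (r)) = s(1, 1) = 1
  r = 1
  r = 1
  (s (r) (r)) = s(1, 1) = 1
  (s (s (r) (r)) (s (r) (r))) = s(1, 1) = 1
  r = 1
  r = 1
  r = 1
  (s (r) (r)) = s(1, 1) = 1
  (s (r) (s (r) (r))) = s(1, 1) = 1
  (s (s (s (r) (r)) (s (r) (r))) (s (r) (s (r) (r)))) = s(1, 1) = 1
  r = 1
  r = 1
  (s (r) (r)) = s(1, 1) = 1
  r = 1
  r = 1
  (s (r) (r)) = s(1, 1) = 1
  (s (s (r) (r)) (s (r) (r))) = s(1, 1) = 1
  r = 1
  (s (s (s (r) (r)) (s (r) (r))) (r)) = s(1, 1) = 1
  (s (s (s (s (r) (r)) (s (r) (r))) (s (r) (s (r) (r)))) (s (s (s (r) (r)) (s (r) (r))) (r))) = s(1, 1) = 1
  r = 1
  r = 1
  (s (r) (r)) = s(1, 1) = 1
  r = 1
  r = 1
  (s (r) (r)) = s(1, 1) = 1
  (s (s (r) (r)) (s (r) (r))) = s(1, 1) = 1
  r = 1
  r = 1
  r = 1
  (s (r) (r)) = s(1, 1) = 1
  (s (r) (s (r) (r))) = s(1, 1) = 1
  (s (s (s (r) (r)) (s (r) (r))) (s (r) (s (r) (r)))) = s(1, 1) = 1
  r = 1
  r = 1
  (s (r) (r)) = s(1, 1) = 1
  r = 1
  r = 1
  (s (r) (r)) = s(1, 1) = 1
  (s (s (r) (r)) (s (r) (r))) = s(1, 1) = 1
  r = 1
  (s (s (s (r) (r)) (s (r) (r))) (r)) = s(1, 1) = 1
  (s (s (s (s (r) (r)) (s (r) (r))) (s (r) (s (r) (r)))) (s (s (s (r) (r)) (s (r) (r))) (r))) = s(1, 1) = 1
  (s (s (s (s (s (r) (r)) (s (r) (r))) (s (r) (s (r) (r)))) (s (s (s (r) (r)) (s (r) (r))) (r))) (s (s (s (s (r) (r)) (s (r) (r))) (s (r) (s (r) (r)))) (s (s (s (r) (r)) (s (r) (r))) (r)))) = s(1, 1) = 1

value = 1


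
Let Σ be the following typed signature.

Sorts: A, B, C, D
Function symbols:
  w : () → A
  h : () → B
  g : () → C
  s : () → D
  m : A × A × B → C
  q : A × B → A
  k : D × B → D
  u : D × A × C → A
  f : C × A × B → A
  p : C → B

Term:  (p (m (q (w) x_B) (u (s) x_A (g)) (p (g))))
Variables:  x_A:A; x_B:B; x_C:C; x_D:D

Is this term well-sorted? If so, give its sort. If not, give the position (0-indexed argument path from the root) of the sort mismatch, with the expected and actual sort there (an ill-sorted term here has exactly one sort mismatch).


      (w) : A
      x_B : B
    (q (w) x_B) : A
      (s) : D
      x_A : A
      (g) : C
    (u (s) x_A (g)) : A
      (g) : C
    (p (g)) : B
  (m (q (w) x_B) (u (s) x_A (g)) (p (g))) : C
(p (m (q (w) x_B) (u (s) x_A (g)) (p (g)))) : B

well-sorted; sort = B


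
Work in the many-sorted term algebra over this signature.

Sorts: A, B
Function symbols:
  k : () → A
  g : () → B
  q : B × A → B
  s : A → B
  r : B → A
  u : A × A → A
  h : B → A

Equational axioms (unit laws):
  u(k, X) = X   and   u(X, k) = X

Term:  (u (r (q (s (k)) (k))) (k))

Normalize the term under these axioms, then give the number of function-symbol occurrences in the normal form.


1. (u (r (q (s (k)) (k))) (k))  →  (r (q (s (k)) (k)))
normal form: (r (q (s (k)) (k)))

size = 5


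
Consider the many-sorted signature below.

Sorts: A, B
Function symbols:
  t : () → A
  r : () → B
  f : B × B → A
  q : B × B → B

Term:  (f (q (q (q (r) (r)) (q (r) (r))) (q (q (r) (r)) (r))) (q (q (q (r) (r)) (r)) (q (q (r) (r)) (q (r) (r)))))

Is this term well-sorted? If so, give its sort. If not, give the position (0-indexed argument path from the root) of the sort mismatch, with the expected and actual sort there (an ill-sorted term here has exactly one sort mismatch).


well-sorted; sort = A

        (r) : B
        (r) : B
      (q (r) (r)) : B
        (r) : B
        (r) : B
      (q (r) (r)) : B
    (q (q (r) (r)) (q (r) (r))) : B
        (r) : B
        (r) : B
      (q (r) (r)) : B
      (r) : B
    (q (q (r) (r)) (r)) : B
  (q (q (q (r) (r)) (q (r) (r))) (q (q (r) (r)) (r))) : B
        (r) : B
        (r) : B
      (q (r) (r)) : B
      (r) : B
    (q (q (r) (r)) (r)) : B
        (r) : B
        (r) : B
      (q (r) (r)) : B
        (r) : B
        (r) : B
      (q (r) (r)) : B
    (q (q (r) (r)) (q (r) (r))) : B
  (q (q (q (r) (r)) (r)) (q (q (r) (r)) (q (r) (r)))) : B
(f (q (q (q (r) (r)) (q (r) (r))) (q (q (r) (r)) (r))) (q (q (q (r) (r)) (r)) (q (q (r) (r)) (q (r) (r))))) : A


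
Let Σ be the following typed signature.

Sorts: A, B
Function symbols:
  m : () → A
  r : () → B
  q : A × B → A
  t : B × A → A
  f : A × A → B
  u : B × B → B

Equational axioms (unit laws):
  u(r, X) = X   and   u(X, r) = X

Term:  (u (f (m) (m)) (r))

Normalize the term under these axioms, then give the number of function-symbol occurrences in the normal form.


1. (u (f (m) (m)) (r))  →  (f (m) (m))
normal form: (f (m) (m))

size = 3


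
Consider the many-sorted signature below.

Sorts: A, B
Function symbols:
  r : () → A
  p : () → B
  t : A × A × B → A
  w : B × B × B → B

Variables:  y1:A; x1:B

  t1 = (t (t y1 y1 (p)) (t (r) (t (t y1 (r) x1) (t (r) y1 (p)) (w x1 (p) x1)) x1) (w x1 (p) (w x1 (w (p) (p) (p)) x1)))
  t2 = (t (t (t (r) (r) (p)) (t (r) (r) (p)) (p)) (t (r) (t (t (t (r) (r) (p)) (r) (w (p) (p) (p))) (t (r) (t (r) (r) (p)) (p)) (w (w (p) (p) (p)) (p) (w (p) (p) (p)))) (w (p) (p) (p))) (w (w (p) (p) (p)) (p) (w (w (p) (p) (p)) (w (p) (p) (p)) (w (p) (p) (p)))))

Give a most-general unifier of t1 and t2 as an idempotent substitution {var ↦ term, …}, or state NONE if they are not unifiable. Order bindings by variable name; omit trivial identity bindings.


{x1 ↦ (w (p) (p) (p)), y1 ↦ (t (r) (r) (p))}


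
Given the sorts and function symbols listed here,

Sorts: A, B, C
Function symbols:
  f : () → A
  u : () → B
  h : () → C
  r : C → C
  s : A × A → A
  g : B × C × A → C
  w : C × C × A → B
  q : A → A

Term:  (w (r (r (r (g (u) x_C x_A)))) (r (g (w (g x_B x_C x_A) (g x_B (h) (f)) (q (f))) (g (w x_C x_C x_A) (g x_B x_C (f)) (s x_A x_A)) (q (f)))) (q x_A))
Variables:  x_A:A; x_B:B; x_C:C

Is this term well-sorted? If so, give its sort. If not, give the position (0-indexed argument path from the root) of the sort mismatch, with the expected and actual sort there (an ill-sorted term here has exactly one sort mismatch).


          (u) : B
          x_C : C
          x_A : A
        (g (u) x_C x_A) : C
      (r (g (u) x_C x_A)) : C
    (r (r (g (u) x_C x_A))) : C
  (r (r (r (g (u) x_C x_A)))) : C
          x_B : B
          x_C : C
          x_A : A
        (g x_B x_C x_A) : C
          x_B : B
          (h) : C
          (f) : A
        (g x_B (h) (f)) : C
          (f) : A
        (q (f)) : A
      (w (g x_B x_C x_A) (g x_B (h) (f)) (q (f))) : B
          x_C : C
          x_C : C
          x_A : A
        (w x_C x_C x_A) : B
          x_B : B
          x_C : C
          (f) : A
        (g x_B x_C (f)) : C
          x_A : A
          x_A : A
        (s x_A x_A) : A
      (g (w x_C x_C x_A) (g x_B x_C (f)) (s x_A x_A)) : C
        (f) : A
      (q (f)) : A
    (g (w (g x_B x_C x_A) (g x_B (h) (f)) (q (f))) (g (w x_C x_C x_A) (g x_B x_C (f)) (s x_A x_A)) (q (f))) : C
  (r (g (w (g x_B x_C x_A) (g x_B (h) (f)) (q (f))) (g (w x_C x_C x_A) (g x_B x_C (f)) (s x_A x_A)) (q (f)))) : C
    x_A : A
  (q x_A) : A
(w (r (r (r (g (u) x_C x_A)))) (r (g (w (g x_B x_C x_A) (g x_B (h) (f)) (q (f))) (g (w x_C x_C x_A) (g x_B x_C (f)) (s x_A x_A)) (q (f)))) (q x_A)) : B

well-sorted; sort = B


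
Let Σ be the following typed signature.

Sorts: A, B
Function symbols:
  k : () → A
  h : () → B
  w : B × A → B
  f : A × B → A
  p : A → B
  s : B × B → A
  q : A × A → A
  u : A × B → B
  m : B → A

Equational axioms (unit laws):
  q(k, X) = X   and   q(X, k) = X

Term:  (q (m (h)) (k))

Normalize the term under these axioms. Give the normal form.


normal form = (m (h))

1. (q (m (h)) (k))  →  (m (h))


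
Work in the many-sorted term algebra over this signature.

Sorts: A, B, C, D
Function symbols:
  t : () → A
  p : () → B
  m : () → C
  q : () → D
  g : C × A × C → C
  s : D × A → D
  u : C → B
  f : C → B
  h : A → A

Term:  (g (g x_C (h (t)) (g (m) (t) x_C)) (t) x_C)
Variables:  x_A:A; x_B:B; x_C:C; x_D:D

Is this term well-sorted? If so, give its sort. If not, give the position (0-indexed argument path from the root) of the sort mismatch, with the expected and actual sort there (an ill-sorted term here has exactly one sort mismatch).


    x_C : C
      (t) : A
    (h (t)) : A
      (m) : C
      (t) : A
      x_C : C
    (g (m) (t) x_C) : C
  (g x_C (h (t)) (g (m) (t) x_C)) : C
  (t) : A
  x_C : C
(g (g x_C (h (t)) (g (m) (t) x_C)) (t) x_C) : C

well-sorted; sort = C


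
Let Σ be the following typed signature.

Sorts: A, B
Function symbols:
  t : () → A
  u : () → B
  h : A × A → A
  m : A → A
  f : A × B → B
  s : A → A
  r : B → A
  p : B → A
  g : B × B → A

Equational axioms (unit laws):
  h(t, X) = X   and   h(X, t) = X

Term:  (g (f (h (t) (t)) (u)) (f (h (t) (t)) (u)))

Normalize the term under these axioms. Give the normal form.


1. (g (f (h (t) (t)) (u)) (f (h (t) (t)) (u)))  →  (g (f (t) (u)) (f (h (t) (t)) (u)))
2. (g (f (t) (u)) (f (h (t) (t)) (u)))  →  (g (f (t) (u)) (f (t) (u)))

normal form = (g (f (t) (u)) (f (t) (u)))


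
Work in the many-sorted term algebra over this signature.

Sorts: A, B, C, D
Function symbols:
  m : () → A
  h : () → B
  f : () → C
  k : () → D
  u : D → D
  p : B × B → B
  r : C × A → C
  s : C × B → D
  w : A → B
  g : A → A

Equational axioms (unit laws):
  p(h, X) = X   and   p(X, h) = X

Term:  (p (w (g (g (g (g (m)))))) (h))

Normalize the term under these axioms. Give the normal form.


1. (p (w (g (g (g (g (m)))))) (h))  →  (w (g (g (g (g (m))))))

normal form = (w (g (g (g (g (m))))))


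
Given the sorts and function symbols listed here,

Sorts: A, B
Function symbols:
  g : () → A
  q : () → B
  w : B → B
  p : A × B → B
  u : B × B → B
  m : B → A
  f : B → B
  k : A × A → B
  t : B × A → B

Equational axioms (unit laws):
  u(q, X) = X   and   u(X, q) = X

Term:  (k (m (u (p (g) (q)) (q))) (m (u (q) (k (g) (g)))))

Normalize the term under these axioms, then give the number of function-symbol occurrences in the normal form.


size = 9

1. (k (m (u (p (g) (q)) (q))) (m (u (q) (k (g) (g)))))  →  (k (m (p (g) (q))) (m (u (q) (k (g) (g)))))
2. (k (m (p (g) (q))) (m (u (q) (k (g) (g)))))  →  (k (m (p (g) (q))) (m (k (g) (g))))
normal form: (k (m (p (g) (q))) (m (k (g) (g))))
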